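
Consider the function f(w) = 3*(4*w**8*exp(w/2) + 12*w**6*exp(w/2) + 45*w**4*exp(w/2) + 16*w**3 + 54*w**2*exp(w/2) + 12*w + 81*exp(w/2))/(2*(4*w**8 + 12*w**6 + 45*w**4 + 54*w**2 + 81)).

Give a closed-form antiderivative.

Recover f(w) by differentiating a candidate F(w); any mismatch rules it out.
Check: d/dw[3*exp(w/2) - 1/(2*w**4/3 + w**2 + 3)] = (12*w**8*exp(w/2) + 36*w**6*exp(w/2) + 135*w**4*exp(w/2) + 48*w**3 + 162*w**2*exp(w/2) + 36*w + 243*exp(w/2))/(8*w**8 + 24*w**6 + 90*w**4 + 108*w**2 + 162), which equals f(w).

An antiderivative is F(w) = 3*exp(w/2) - 1/(2*w**4/3 + w**2 + 3).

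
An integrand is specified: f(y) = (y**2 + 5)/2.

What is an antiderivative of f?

An antiderivative is F(y) = y**3/6 + 5*y/2.

Since d/dy undoes antidifferentiation here, F'(y) = f(y) is required of F(y).
Check: d/dy[y**3/6 + 5*y/2] = y**2/2 + 5/2, which equals f(y).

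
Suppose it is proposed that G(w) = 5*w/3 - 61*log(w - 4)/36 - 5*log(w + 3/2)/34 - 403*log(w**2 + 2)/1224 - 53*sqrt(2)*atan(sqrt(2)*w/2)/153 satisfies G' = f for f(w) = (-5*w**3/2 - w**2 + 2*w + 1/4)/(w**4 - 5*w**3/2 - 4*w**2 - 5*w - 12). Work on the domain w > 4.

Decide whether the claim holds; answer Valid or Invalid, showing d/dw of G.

d/dw[G] = (20*w**4 - 80*w**3 - 92*w**2 - 76*w - 237)/(12*w**4 - 30*w**3 - 48*w**2 - 60*w - 144)
d/dw[G] - f(w) = 5/3 != 0.

Invalid: d/dw[G] - f = 5/3, which is not 0.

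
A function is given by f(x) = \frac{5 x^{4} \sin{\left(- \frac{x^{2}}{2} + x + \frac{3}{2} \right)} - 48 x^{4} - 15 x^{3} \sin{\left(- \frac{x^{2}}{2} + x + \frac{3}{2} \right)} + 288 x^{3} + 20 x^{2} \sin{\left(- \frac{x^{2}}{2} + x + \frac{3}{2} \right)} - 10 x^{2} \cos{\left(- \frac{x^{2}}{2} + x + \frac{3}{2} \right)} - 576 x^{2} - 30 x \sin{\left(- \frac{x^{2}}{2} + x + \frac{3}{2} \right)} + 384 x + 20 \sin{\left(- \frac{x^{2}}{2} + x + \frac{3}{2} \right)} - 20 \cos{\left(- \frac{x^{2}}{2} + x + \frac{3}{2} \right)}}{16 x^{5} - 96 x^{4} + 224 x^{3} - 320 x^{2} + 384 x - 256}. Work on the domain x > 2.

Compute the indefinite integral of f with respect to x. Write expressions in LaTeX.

F(x) = - \frac{3 \log{\left(2 x^{2} + 4 \right)}}{2} + \frac{5 \cos{\left(- \frac{x^{2}}{2} + x + \frac{3}{2} \right)}}{16 x^{2} - 64 x + 64} + C

Differentiate the proposed F(x) back; it has to land on f(x) exactly.
Check: d/dx[- \frac{3 \log{\left(2 x^{2} + 4 \right)}}{2} + \frac{5 \cos{\left(- \frac{x^{2}}{2} + x + \frac{3}{2} \right)}}{16 x^{2} - 64 x + 64}] = \frac{5 x^{4} \sin{\left(- \frac{x^{2}}{2} + x + \frac{3}{2} \right)} - 48 x^{4} - 15 x^{3} \sin{\left(- \frac{x^{2}}{2} + x + \frac{3}{2} \right)} + 288 x^{3} + 20 x^{2} \sin{\left(- \frac{x^{2}}{2} + x + \frac{3}{2} \right)} - 10 x^{2} \cos{\left(- \frac{x^{2}}{2} + x + \frac{3}{2} \right)} - 576 x^{2} - 30 x \sin{\left(- \frac{x^{2}}{2} + x + \frac{3}{2} \right)} + 384 x + 20 \sin{\left(- \frac{x^{2}}{2} + x + \frac{3}{2} \right)} - 20 \cos{\left(- \frac{x^{2}}{2} + x + \frac{3}{2} \right)}}{16 x^{5} - 96 x^{4} + 224 x^{3} - 320 x^{2} + 384 x - 256} = f(x).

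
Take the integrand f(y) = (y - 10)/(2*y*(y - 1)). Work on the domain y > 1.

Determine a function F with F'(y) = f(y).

Factor the denominator (2*y*(y - 1)) and decompose: f = -9/(2*(y - 1)) + 5/y; each piece integrates to a log, atan, or power term.
Check: d/dy[-(-10*log(y) + 9*log(y - 1))/2] = (y - 10)/(2*y**2 - 2*y), which equals f(y).

An antiderivative is F(y) = -(-10*log(y) + 9*log(y - 1))/2.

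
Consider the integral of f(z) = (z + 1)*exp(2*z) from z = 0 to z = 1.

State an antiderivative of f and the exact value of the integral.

Recognize the product-rule pattern: f = u'v + uv' with u = z/2 + 1/4, v = exp(2*z), so integration by parts undoes it.
F(z) = (2*z + 1)*exp(2*z)/4 is an antiderivative of f.
Check: d/dz[(2*z + 1)*exp(2*z)/4] = z*exp(2*z) + exp(2*z), which equals f(z).
F(1) = 3*exp(2)/4; F(0) = 1/4.
Integral = F(1) - F(0) = -1/4 + 3*exp(2)/4.

Antiderivative: F(z) = (2*z + 1)*exp(2*z)/4; value = -1/4 + 3*exp(2)/4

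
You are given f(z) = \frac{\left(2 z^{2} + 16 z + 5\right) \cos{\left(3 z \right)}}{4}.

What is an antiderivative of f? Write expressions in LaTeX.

Whatever form F(z) takes, F'(z) = f(z) is non-negotiable.
Check: d/dz[\frac{z^{2} \sin{\left(3 z \right)}}{6} + \frac{4 z \sin{\left(3 z \right)}}{3} + \frac{z \cos{\left(3 z \right)}}{9} + \frac{41 \sin{\left(3 z \right)}}{108} + \frac{4 \cos{\left(3 z \right)}}{9}] = \frac{z^{2} \cos{\left(3 z \right)}}{2} + 4 z \cos{\left(3 z \right)} + \frac{5 \cos{\left(3 z \right)}}{4}, which equals f(z).

An antiderivative is F(z) = \frac{z^{2} \sin{\left(3 z \right)}}{6} + \frac{4 z \sin{\left(3 z \right)}}{3} + \frac{z \cos{\left(3 z \right)}}{9} + \frac{41 \sin{\left(3 z \right)}}{108} + \frac{4 \cos{\left(3 z \right)}}{9}.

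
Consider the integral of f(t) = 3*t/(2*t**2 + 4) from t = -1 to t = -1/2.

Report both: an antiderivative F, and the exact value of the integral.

Antiderivative: F(t) = 3*log(3*t**2/2 + 3)/4; value = -3*log(9/2)/4 + 3*log(27/8)/4

f matches the chain-rule pattern g'(h)*h' with inner function h(t) = 3*t**2/2 + 3; substituting u = h(t) collapses the integral.
F(t) = 3*log(3*t**2/2 + 3)/4 is an antiderivative of f.
Check: d/dt[3*log(3*t**2/2 + 3)/4] = 3*t/(2*t**2 + 4) = f(t).
F(-1/2) = 3*log(27/8)/4; F(-1) = 3*log(9/2)/4.
Integral = F(-1/2) - F(-1) = -3*log(9/2)/4 + 3*log(27/8)/4.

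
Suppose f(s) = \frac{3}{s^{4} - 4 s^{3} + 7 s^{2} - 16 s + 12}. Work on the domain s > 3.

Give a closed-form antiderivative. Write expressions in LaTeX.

The denominator factors as \left(s - 3\right) \left(s - 1\right) \left(s^{2} + 4\right); partial fractions split f into directly integrable pieces: \frac{3 \left(4 s - 1\right)}{65 \left(s^{2} + 4\right)} - \frac{3}{10 \left(s - 1\right)} + \frac{3}{26 \left(s - 3\right)}.
Check: d/ds[\frac{3 \left(5 \log{\left(s - 3 \right)} - 13 \log{\left(s - 1 \right)} + 4 \log{\left(s^{2} + 4 \right)} - \operatorname{atan}{\left(\frac{s}{2} \right)}\right)}{130}] = \frac{3}{s^{4} - 4 s^{3} + 7 s^{2} - 16 s + 12} = f(s).

An antiderivative is F(s) = \frac{3 \left(5 \log{\left(s - 3 \right)} - 13 \log{\left(s - 1 \right)} + 4 \log{\left(s^{2} + 4 \right)} - \operatorname{atan}{\left(\frac{s}{2} \right)}\right)}{130}.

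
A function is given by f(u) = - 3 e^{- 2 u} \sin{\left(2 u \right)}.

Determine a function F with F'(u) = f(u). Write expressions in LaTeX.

An antiderivative is F(u) = \frac{3 e^{- 2 u} \sin{\left(2 u \right)}}{4} + \frac{3 e^{- 2 u} \cos{\left(2 u \right)}}{4}.

Since d/du undoes antidifferentiation here, F'(u) = f(u) is required of F(u).
Check: d/du[\frac{3 e^{- 2 u} \sin{\left(2 u \right)}}{4} + \frac{3 e^{- 2 u} \cos{\left(2 u \right)}}{4}] = - 3 e^{- 2 u} \sin{\left(2 u \right)} = f(u).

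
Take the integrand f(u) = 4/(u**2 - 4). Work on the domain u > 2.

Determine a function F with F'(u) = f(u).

Factor the denominator ((u - 2)*(u + 2)) and decompose: f = -1/(u + 2) + 1/(u - 2); each piece integrates to a log, atan, or power term.
Check: d/du[log(u - 2) - log(u + 2)] = 4/(u**2 - 4) = f(u).

An antiderivative is F(u) = log(u - 2) - log(u + 2).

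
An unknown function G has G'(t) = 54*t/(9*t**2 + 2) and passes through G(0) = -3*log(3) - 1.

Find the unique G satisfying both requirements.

G(t) = 3*log(9*t**2 + 2) - 3*log(6) - 1

G'(t) matches the chain-rule pattern g'(h)*h' with inner function h(t) = 3*t**2/2 + 1/3; substituting u = h(t) collapses the integral.
A general antiderivative is 3*log(3*t**2/2 + 1/3) + C.
The condition gives C = -3*log(3) - 1 - (-3*log(3)) = -1.
So G(t) = 3*log(9*t**2 + 2) - 3*log(6) - 1.
Check: d/dt[3*log(9*t**2 + 2) - 3*log(6) - 1] = 54*t/(9*t**2 + 2) = G'(t).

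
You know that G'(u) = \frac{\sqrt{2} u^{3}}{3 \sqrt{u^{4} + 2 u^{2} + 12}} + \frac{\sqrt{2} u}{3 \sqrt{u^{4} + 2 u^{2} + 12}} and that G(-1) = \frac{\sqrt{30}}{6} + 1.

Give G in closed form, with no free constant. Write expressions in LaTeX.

The substitution w = \frac{u^{4}}{2} + u^{2} + 6 works: G'(u) is exactly (dG/dw)*(dw/du) for that inner function.
A general antiderivative is \frac{\sqrt{\frac{u^{4}}{2} + u^{2} + 6}}{3} + C.
The condition gives C = \frac{\sqrt{30}}{6} + 1 - (\frac{\sqrt{30}}{6}) = 1.
So G(u) = \frac{\sqrt{2} \left(\sqrt{u^{4} + 2 u^{2} + 12} + 3 \sqrt{2}\right)}{6}.
Check: d/du[\frac{\sqrt{2} \left(\sqrt{u^{4} + 2 u^{2} + 12} + 3 \sqrt{2}\right)}{6}] = \frac{\sqrt{2} u^{3} + \sqrt{2} u}{3 \sqrt{u^{4} + 2 u^{2} + 12}}, which equals G'(u).

G(u) = \frac{\sqrt{2} \left(\sqrt{u^{4} + 2 u^{2} + 12} + 3 \sqrt{2}\right)}{6}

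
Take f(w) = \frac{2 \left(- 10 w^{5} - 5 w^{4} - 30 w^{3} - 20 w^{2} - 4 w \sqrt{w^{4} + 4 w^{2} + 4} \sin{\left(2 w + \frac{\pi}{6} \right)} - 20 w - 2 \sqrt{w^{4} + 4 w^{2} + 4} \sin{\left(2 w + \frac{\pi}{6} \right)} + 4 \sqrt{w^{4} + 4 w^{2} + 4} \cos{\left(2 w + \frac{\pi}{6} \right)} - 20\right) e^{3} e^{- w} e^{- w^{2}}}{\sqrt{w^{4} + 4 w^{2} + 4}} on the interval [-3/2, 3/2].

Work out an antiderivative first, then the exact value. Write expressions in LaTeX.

Recognize the product-rule pattern: f = u'v + uv' with u = 10 \sqrt{w^{4} + 4 w^{2} + 4} + 4 \sin{\left(2 w + \frac{\pi}{6} \right)}, v = e^{- w^{2} - w + 3}, so integration by parts undoes it.
F(w) = 10 \sqrt{w^{4} + 4 w^{2} + 4} e^{3} e^{- w} e^{- w^{2}} + 4 e^{3} e^{- w} e^{- w^{2}} \sin{\left(2 w + \frac{\pi}{6} \right)} is an antiderivative of f.
Check: d/dw[10 \sqrt{w^{4} + 4 w^{2} + 4} e^{3} e^{- w} e^{- w^{2}} + 4 e^{3} e^{- w} e^{- w^{2}} \sin{\left(2 w + \frac{\pi}{6} \right)}] = \frac{\left(- 20 w^{5} e^{3} - 10 w^{4} e^{3} - 60 w^{3} e^{3} - 40 w^{2} e^{3} - 8 w \sqrt{w^{4} + 4 w^{2} + 4} e^{3} \sin{\left(2 w + \frac{\pi}{6} \right)} - 40 w e^{3} - 4 \sqrt{w^{4} + 4 w^{2} + 4} e^{3} \sin{\left(2 w + \frac{\pi}{6} \right)} + 8 \sqrt{w^{4} + 4 w^{2} + 4} e^{3} \cos{\left(2 w + \frac{\pi}{6} \right)} - 40 e^{3}\right) e^{- w} e^{- w^{2}}}{\sqrt{w^{4} + 4 w^{2} + 4}}, which equals f(w).
F(3/2) = \frac{4 \sin{\left(\frac{\pi}{6} + 3 \right)}}{e^{\frac{3}{4}}} + \frac{85}{2 e^{\frac{3}{4}}}; F(-3/2) = 4 e^{\frac{9}{4}} \cos{\left(\frac{\pi}{3} + 3 \right)} + \frac{85 e^{\frac{9}{4}}}{2}.
Integral = F(3/2) - F(-3/2) = - \frac{85 e^{\frac{9}{4}}}{2} + \frac{4 \sin{\left(\frac{\pi}{6} + 3 \right)}}{e^{\frac{3}{4}}} + \frac{85}{2 e^{\frac{3}{4}}} - 4 e^{\frac{9}{4}} \cos{\left(\frac{\pi}{3} + 3 \right)}.

Antiderivative: F(w) = 10 \sqrt{w^{4} + 4 w^{2} + 4} e^{3} e^{- w} e^{- w^{2}} + 4 e^{3} e^{- w} e^{- w^{2}} \sin{\left(2 w + \frac{\pi}{6} \right)}; value = - \frac{85 e^{\frac{9}{4}}}{2} + \frac{4 \sin{\left(\frac{\pi}{6} + 3 \right)}}{e^{\frac{3}{4}}} + \frac{85}{2 e^{\frac{3}{4}}} - 4 e^{\frac{9}{4}} \cos{\left(\frac{\pi}{3} + 3 \right)}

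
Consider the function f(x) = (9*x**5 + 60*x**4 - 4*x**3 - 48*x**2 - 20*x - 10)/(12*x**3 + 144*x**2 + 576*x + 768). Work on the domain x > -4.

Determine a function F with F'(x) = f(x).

f has the shape u'v + uv' for u = 1/(4*(x + 4)**2) and v = x**5 - 4*x**3/3 - x**2 - 4*x/3 - 1 — it is the derivative of the product u*v.
Check: d/dx[(3*x**5 - 4*x**3 - 3*x**2 - 4*x - 3)/(12*x**2 + 96*x + 192)] = (9*x**5 + 60*x**4 - 4*x**3 - 48*x**2 - 20*x - 10)/(12*x**3 + 144*x**2 + 576*x + 768) = f(x).

An antiderivative is F(x) = (3*x**5 - 4*x**3 - 3*x**2 - 4*x - 3)/(12*x**2 + 96*x + 192).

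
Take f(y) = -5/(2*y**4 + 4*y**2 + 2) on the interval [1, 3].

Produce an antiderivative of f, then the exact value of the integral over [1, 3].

Antiderivative: F(y) = -5*(y**2*atan(y) + y + atan(y))/(4*(y**2 + 1)); value = -5*atan(3)/4 + 1/4 + 5*pi/16

Differentiate the proposed F(y) back; it has to land on f(y) exactly.
F(y) = -5*(y**2*atan(y) + y + atan(y))/(4*(y**2 + 1)) is an antiderivative of f.
Check: d/dy[-5*(y**2*atan(y) + y + atan(y))/(4*(y**2 + 1))] = -5/(2*y**4 + 4*y**2 + 2) = f(y).
F(3) = -5*atan(3)/4 - 3/8; F(1) = -5*pi/16 - 5/8.
Integral = F(3) - F(1) = -5*atan(3)/4 + 1/4 + 5*pi/16.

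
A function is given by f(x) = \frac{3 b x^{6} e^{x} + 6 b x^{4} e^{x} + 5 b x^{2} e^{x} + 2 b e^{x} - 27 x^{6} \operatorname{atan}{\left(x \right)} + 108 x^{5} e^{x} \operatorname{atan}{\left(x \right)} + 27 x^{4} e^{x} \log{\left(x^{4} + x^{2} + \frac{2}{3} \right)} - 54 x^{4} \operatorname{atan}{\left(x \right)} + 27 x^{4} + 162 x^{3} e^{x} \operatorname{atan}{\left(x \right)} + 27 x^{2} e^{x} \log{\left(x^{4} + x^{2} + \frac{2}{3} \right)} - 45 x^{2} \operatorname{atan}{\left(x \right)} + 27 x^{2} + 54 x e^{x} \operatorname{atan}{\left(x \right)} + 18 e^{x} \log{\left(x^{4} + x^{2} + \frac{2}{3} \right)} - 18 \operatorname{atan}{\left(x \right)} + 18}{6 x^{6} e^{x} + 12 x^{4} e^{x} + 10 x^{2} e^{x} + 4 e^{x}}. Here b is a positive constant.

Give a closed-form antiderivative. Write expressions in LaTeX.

An antiderivative is F(x) = \frac{b x}{2} + \frac{9 \log{\left(x^{4} + x^{2} + \frac{2}{3} \right)} \operatorname{atan}{\left(x \right)}}{2} + \frac{9 e^{- x} \operatorname{atan}{\left(x \right)}}{2}.

Check any antiderivative F(x) by computing F'(x) and comparing it with f(x).
Check: d/dx[\frac{b x}{2} + \frac{9 \log{\left(x^{4} + x^{2} + \frac{2}{3} \right)} \operatorname{atan}{\left(x \right)}}{2} + \frac{9 e^{- x} \operatorname{atan}{\left(x \right)}}{2}] = \frac{3 b x^{6} e^{x} + 6 b x^{4} e^{x} + 5 b x^{2} e^{x} + 2 b e^{x} - 27 x^{6} \operatorname{atan}{\left(x \right)} + 108 x^{5} e^{x} \operatorname{atan}{\left(x \right)} + 27 x^{4} e^{x} \log{\left(x^{4} + x^{2} + \frac{2}{3} \right)} - 54 x^{4} \operatorname{atan}{\left(x \right)} + 27 x^{4} + 162 x^{3} e^{x} \operatorname{atan}{\left(x \right)} + 27 x^{2} e^{x} \log{\left(x^{4} + x^{2} + \frac{2}{3} \right)} - 45 x^{2} \operatorname{atan}{\left(x \right)} + 27 x^{2} + 54 x e^{x} \operatorname{atan}{\left(x \right)} + 18 e^{x} \log{\left(x^{4} + x^{2} + \frac{2}{3} \right)} - 18 \operatorname{atan}{\left(x \right)} + 18}{6 x^{6} e^{x} + 12 x^{4} e^{x} + 10 x^{2} e^{x} + 4 e^{x}} = f(x).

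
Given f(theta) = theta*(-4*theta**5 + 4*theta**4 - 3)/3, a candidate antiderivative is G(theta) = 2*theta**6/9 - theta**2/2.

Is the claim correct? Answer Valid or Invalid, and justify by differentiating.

d/dtheta[G] = 4*theta**5/3 - theta
d/dtheta[G] - f(theta) = 4*theta**6/3 != 0.

Invalid: d/dtheta[G] - f = 4*theta**6/3, which is not 0.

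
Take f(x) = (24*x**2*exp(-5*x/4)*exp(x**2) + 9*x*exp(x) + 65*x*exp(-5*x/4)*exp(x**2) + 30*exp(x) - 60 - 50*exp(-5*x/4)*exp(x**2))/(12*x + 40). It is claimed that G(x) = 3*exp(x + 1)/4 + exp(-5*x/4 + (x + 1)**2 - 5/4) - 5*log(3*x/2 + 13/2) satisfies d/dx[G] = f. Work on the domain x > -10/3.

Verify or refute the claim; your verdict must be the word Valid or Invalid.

d/dx[G] = (24*x**2 + 9*x*exp(5/4)*exp(x/4)*exp(-x**2) + 113*x + 39*exp(5/4)*exp(x/4)*exp(-x**2) + 39 - 60*exp(1/4)*exp(-3*x/4)*exp(-x**2))/(12*x*exp(1/4)*exp(-3*x/4)*exp(-x**2) + 52*exp(1/4)*exp(-3*x/4)*exp(-x**2))
d/dx[G] - f(x) = (72*x**3*exp(5*x/4) - 72*x**3*exp(1/4)*exp(-3*x/4) + 579*x**2*exp(5*x/4) - 27*x**2*exp(1/4)*exp(3*x/2)*exp(-x**2) + 27*x**2*exp(5/4)*exp(3*x/2)*exp(-x**2) - 507*x**2*exp(1/4)*exp(-3*x/4) + 1247*x*exp(5*x/4) - 207*x*exp(1/4)*exp(3*x/2)*exp(-x**2) + 207*x*exp(5/4)*exp(3*x/2)*exp(-x**2) - 695*x*exp(1/4)*exp(-3*x/4) + 390*exp(5*x/4) - 390*exp(1/4)*exp(3*x/2)*exp(-x**2) + 390*exp(5/4)*exp(3*x/2)*exp(-x**2) + 180*exp(1/4)*exp(x/2)*exp(-x**2) + 650*exp(1/4)*exp(-3*x/4))/(36*x**2*exp(1/4)*exp(x/2)*exp(-x**2) + 276*x*exp(1/4)*exp(x/2)*exp(-x**2) + 520*exp(1/4)*exp(x/2)*exp(-x**2)) != 0.

Invalid: d/dx[G] - f = (72*x**3*exp(5*x/4) - 72*x**3*exp(1/4)*exp(-3*x/4) + 579*x**2*exp(5*x/4) - 27*x**2*exp(1/4)*exp(3*x/2)*exp(-x**2) + 27*x**2*exp(5/4)*exp(3*x/2)*exp(-x**2) - 507*x**2*exp(1/4)*exp(-3*x/4) + 1247*x*exp(5*x/4) - 207*x*exp(1/4)*exp(3*x/2)*exp(-x**2) + 207*x*exp(5/4)*exp(3*x/2)*exp(-x**2) - 695*x*exp(1/4)*exp(-3*x/4) + 390*exp(5*x/4) - 390*exp(1/4)*exp(3*x/2)*exp(-x**2) + 390*exp(5/4)*exp(3*x/2)*exp(-x**2) + 180*exp(1/4)*exp(x/2)*exp(-x**2) + 650*exp(1/4)*exp(-3*x/4))/(36*x**2*exp(1/4)*exp(x/2)*exp(-x**2) + 276*x*exp(1/4)*exp(x/2)*exp(-x**2) + 520*exp(1/4)*exp(x/2)*exp(-x**2)), which is not 0.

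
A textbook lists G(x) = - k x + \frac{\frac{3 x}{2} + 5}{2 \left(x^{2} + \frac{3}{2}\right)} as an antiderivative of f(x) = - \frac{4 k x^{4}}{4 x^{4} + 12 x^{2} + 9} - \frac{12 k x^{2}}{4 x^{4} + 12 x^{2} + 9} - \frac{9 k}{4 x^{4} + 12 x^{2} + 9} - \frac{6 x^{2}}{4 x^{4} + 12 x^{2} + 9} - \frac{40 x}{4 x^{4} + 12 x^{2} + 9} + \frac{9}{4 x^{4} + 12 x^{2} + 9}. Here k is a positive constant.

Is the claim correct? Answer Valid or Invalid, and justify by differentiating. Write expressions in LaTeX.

Invalid: d/dx[G] - f = \frac{6 x^{2} + 40 x - 9}{8 x^{4} + 24 x^{2} + 18}, which is not 0.

d/dx[G] = \frac{- 8 k x^{4} - 24 k x^{2} - 18 k - 6 x^{2} - 40 x + 9}{8 x^{4} + 24 x^{2} + 18}
d/dx[G] - f(x) = \frac{6 x^{2} + 40 x - 9}{8 x^{4} + 24 x^{2} + 18} != 0.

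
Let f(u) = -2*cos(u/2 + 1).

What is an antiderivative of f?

An antiderivative is F(u) = -4*sin(u/2 + 1).

A first test for any F(u): its u-derivative must equal f(u) identically.
Check: d/du[-4*sin(u/2 + 1)] = -2*cos(u/2 + 1) = f(u).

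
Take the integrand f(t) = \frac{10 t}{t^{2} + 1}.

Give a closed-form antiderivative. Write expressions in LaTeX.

An antiderivative is F(t) = 5 \log{\left(2 t^{2} + 2 \right)}.

The substitution u = 2 t^{2} + 2 works: f is exactly (dF/du)*(du/dt) for that inner function.
Check: d/dt[5 \log{\left(2 t^{2} + 2 \right)}] = \frac{10 t}{t^{2} + 1} = f(t).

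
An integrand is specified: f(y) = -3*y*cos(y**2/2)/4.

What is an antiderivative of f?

The substitution u = y**2/2 works: f is exactly (dF/du)*(du/dy) for that inner function.
Check: d/dy[-3*sin(y**2/2)/4] = -3*y*cos(y**2/2)/4 = f(y).

An antiderivative is F(y) = -3*sin(y**2/2)/4.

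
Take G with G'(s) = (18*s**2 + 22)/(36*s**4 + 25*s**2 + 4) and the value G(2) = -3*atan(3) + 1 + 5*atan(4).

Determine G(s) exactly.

A first test for any G(s): its s-derivative must equal the given G'(s).
A general antiderivative is -3*atan(3*s/2) + 5*atan(2*s) + C.
The condition gives C = -3*atan(3) + 1 + 5*atan(4) - (-3*atan(3) + 5*atan(4)) = 1.
So G(s) = -3*atan(3*s/2) + 5*atan(2*s) + 1.
Check: d/ds[-3*atan(3*s/2) + 5*atan(2*s) + 1] = (18*s**2 + 22)/(36*s**4 + 25*s**2 + 4) = G'(s).

G(s) = -3*atan(3*s/2) + 5*atan(2*s) + 1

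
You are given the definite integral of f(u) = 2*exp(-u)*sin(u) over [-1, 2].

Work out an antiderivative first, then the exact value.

For F(u) to be correct the identity F'(u) - f(u) = 0 must hold.
F(u) = -exp(-u)*sin(u) - exp(-u)*cos(u) is an antiderivative of f.
Check: d/du[-exp(-u)*sin(u) - exp(-u)*cos(u)] = 2*exp(-u)*sin(u) = f(u).
F(2) = -exp(-2)*sin(2) - exp(-2)*cos(2); F(-1) = -exp(1)*cos(1) + exp(1)*sin(1).
Integral = F(2) - F(-1) = -exp(1)*sin(1) - exp(-2)*sin(2) - exp(-2)*cos(2) + exp(1)*cos(1).

Antiderivative: F(u) = -exp(-u)*sin(u) - exp(-u)*cos(u); value = -exp(1)*sin(1) - exp(-2)*sin(2) - exp(-2)*cos(2) + exp(1)*cos(1)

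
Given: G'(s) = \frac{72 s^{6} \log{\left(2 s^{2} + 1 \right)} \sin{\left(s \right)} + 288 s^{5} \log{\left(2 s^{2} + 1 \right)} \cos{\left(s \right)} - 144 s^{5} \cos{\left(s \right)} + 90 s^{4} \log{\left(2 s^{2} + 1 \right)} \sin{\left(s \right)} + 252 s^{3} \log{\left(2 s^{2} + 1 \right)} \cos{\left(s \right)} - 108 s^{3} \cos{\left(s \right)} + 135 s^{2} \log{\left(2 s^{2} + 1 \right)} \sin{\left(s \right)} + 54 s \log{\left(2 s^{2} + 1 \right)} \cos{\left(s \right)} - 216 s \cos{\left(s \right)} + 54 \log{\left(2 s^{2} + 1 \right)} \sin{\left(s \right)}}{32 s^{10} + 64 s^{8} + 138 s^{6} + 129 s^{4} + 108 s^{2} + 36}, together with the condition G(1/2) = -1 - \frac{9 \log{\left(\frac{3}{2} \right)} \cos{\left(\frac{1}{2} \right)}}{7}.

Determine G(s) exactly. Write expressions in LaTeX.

A candidate passes only if d/ds[G] lands on the given G'(s) exactly.
A general antiderivative is - \frac{3 \log{\left(2 s^{2} + 1 \right)} \cos{\left(s \right)}}{2 \left(\frac{2 s^{4}}{3} + \frac{s^{2}}{2} + 1\right)} + C.
The condition gives C = -1 - \frac{9 \log{\left(\frac{3}{2} \right)} \cos{\left(\frac{1}{2} \right)}}{7} - (- \frac{9 \log{\left(\frac{3}{2} \right)} \cos{\left(\frac{1}{2} \right)}}{7}) = -1.
So G(s) = \frac{- 4 s^{4} - 3 s^{2} - 9 \log{\left(2 s^{2} + 1 \right)} \cos{\left(s \right)} - 6}{4 s^{4} + 3 s^{2} + 6}.
Check: d/ds[\frac{- 4 s^{4} - 3 s^{2} - 9 \log{\left(2 s^{2} + 1 \right)} \cos{\left(s \right)} - 6}{4 s^{4} + 3 s^{2} + 6}] = \frac{72 s^{6} \log{\left(2 s^{2} + 1 \right)} \sin{\left(s \right)} + 288 s^{5} \log{\left(2 s^{2} + 1 \right)} \cos{\left(s \right)} - 144 s^{5} \cos{\left(s \right)} + 90 s^{4} \log{\left(2 s^{2} + 1 \right)} \sin{\left(s \right)} + 252 s^{3} \log{\left(2 s^{2} + 1 \right)} \cos{\left(s \right)} - 108 s^{3} \cos{\left(s \right)} + 135 s^{2} \log{\left(2 s^{2} + 1 \right)} \sin{\left(s \right)} + 54 s \log{\left(2 s^{2} + 1 \right)} \cos{\left(s \right)} - 216 s \cos{\left(s \right)} + 54 \log{\left(2 s^{2} + 1 \right)} \sin{\left(s \right)}}{32 s^{10} + 64 s^{8} + 138 s^{6} + 129 s^{4} + 108 s^{2} + 36} = G'(s).

G(s) = \frac{- 4 s^{4} - 3 s^{2} - 9 \log{\left(2 s^{2} + 1 \right)} \cos{\left(s \right)} - 6}{4 s^{4} + 3 s^{2} + 6}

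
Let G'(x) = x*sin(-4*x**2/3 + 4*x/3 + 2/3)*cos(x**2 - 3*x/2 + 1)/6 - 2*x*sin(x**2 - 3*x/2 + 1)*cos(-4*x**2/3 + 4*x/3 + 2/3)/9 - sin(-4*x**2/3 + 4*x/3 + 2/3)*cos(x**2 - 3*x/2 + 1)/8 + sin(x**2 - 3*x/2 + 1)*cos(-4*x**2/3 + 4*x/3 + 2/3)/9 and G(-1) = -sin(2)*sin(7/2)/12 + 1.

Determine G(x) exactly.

G(x) = sin(-4*x**2/3 + 4*x/3 + 2/3)*sin(x**2 - 3*x/2 + 1)/12 + 1

G'(x) has the shape u'v + uv' for u = sin(x**2 - 3*x/2 + 1)/12 and v = sin(-4*x**2/3 + 4*x/3 + 2/3) — it is the derivative of the product u*v.
A general antiderivative is sin(-4*x**2/3 + 4*x/3 + 2/3)*sin(x**2 - 3*x/2 + 1)/12 + C.
The condition gives C = -sin(2)*sin(7/2)/12 + 1 - (-sin(2)*sin(7/2)/12) = 1.
So G(x) = sin(-4*x**2/3 + 4*x/3 + 2/3)*sin(x**2 - 3*x/2 + 1)/12 + 1.
Check: d/dx[sin(-4*x**2/3 + 4*x/3 + 2/3)*sin(x**2 - 3*x/2 + 1)/12 + 1] = x*sin(-4*x**2/3 + 4*x/3 + 2/3)*cos(x**2 - 3*x/2 + 1)/6 - 2*x*sin(x**2 - 3*x/2 + 1)*cos(-4*x**2/3 + 4*x/3 + 2/3)/9 - sin(-4*x**2/3 + 4*x/3 + 2/3)*cos(x**2 - 3*x/2 + 1)/8 + sin(x**2 - 3*x/2 + 1)*cos(-4*x**2/3 + 4*x/3 + 2/3)/9 = G'(x).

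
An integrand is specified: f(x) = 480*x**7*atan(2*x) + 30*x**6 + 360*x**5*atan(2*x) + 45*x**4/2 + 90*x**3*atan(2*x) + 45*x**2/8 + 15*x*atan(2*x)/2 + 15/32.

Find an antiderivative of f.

f has the shape u'v + uv' for u = 15*(-2*x**2 - 1/2)**4/4 and v = atan(2*x) — it is the derivative of the product u*v.
Check: d/dx[15*(-2*x**2 - 1/2)**4*atan(2*x)/4] = 480*x**7*atan(2*x) + 30*x**6 + 360*x**5*atan(2*x) + 45*x**4/2 + 90*x**3*atan(2*x) + 45*x**2/8 + 15*x*atan(2*x)/2 + 15/32 = f(x).

An antiderivative is F(x) = 15*(-2*x**2 - 1/2)**4*atan(2*x)/4.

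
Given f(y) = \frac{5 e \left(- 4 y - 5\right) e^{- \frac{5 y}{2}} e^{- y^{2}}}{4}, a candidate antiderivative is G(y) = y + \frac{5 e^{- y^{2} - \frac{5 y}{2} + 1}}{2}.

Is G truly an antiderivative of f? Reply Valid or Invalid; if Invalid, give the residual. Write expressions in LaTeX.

Invalid: d/dy[G] - f = 1, which is not 0.

d/dy[G] = \frac{e \left(- 20 y + \frac{4 e^{\frac{5 y}{2}} e^{y^{2}}}{e} - 25\right) e^{- \frac{5 y}{2}} e^{- y^{2}}}{4}
d/dy[G] - f(y) = 1 != 0.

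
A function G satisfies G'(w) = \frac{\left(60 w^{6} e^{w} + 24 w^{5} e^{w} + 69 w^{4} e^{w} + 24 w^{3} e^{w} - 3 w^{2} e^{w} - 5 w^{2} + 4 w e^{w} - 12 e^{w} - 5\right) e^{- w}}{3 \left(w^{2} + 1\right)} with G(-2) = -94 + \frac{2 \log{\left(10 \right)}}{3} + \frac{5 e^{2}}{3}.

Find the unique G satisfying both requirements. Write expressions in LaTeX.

Recover the given G'(w) by differentiating a candidate G(w); any mismatch rules it out.
A general antiderivative is 4 w^{5} + 2 w^{4} + w^{3} - 4 w + \frac{2 \log{\left(2 w^{2} + 2 \right)}}{3} + \frac{5 e^{- w}}{3} + C.
The condition gives C = -94 + \frac{2 \log{\left(10 \right)}}{3} + \frac{5 e^{2}}{3} - (-96 + \frac{2 \log{\left(10 \right)}}{3} + \frac{5 e^{2}}{3}) = 2.
So G(w) = \frac{\left(12 w^{5} e^{w} + 6 w^{4} e^{w} + 3 w^{3} e^{w} - 12 w e^{w} + 2 e^{w} \log{\left(2 w^{2} + 2 \right)} + 6 e^{w} + 5\right) e^{- w}}{3}.
Check: d/dw[\frac{\left(12 w^{5} e^{w} + 6 w^{4} e^{w} + 3 w^{3} e^{w} - 12 w e^{w} + 2 e^{w} \log{\left(2 w^{2} + 2 \right)} + 6 e^{w} + 5\right) e^{- w}}{3}] = \frac{60 w^{6} e^{w} + 24 w^{5} e^{w} + 69 w^{4} e^{w} + 24 w^{3} e^{w} - 3 w^{2} e^{w} - 5 w^{2} + 4 w e^{w} - 12 e^{w} - 5}{3 w^{2} e^{w} + 3 e^{w}}, which equals G'(w).

G(w) = \frac{\left(12 w^{5} e^{w} + 6 w^{4} e^{w} + 3 w^{3} e^{w} - 12 w e^{w} + 2 e^{w} \log{\left(2 w^{2} + 2 \right)} + 6 e^{w} + 5\right) e^{- w}}{3}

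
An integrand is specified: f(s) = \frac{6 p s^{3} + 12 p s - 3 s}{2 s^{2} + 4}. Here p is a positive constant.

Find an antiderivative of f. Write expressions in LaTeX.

An antiderivative is F(s) = \frac{3 \left(2 p s^{2} - \log{\left(\frac{s^{2}}{2} + 1 \right)}\right)}{4}.

Since d/ds undoes antidifferentiation here, F'(s) = f(s) is required of F(s).
Check: d/ds[\frac{3 \left(2 p s^{2} - \log{\left(\frac{s^{2}}{2} + 1 \right)}\right)}{4}] = \frac{6 p s^{3} + 12 p s - 3 s}{2 s^{2} + 4} = f(s).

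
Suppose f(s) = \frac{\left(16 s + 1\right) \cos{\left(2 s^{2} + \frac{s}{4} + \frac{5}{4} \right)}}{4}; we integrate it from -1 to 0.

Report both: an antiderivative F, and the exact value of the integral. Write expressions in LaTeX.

f matches the chain-rule pattern g'(h)*h' with inner function h(s) = 2 s^{2} + \frac{s}{4} + \frac{5}{4}; substituting u = h(s) collapses the integral.
F(s) = \sin{\left(2 s^{2} + \frac{s}{4} + \frac{5}{4} \right)} is an antiderivative of f.
Check: d/ds[\sin{\left(2 s^{2} + \frac{s}{4} + \frac{5}{4} \right)}] = 4 s \cos{\left(2 s^{2} + \frac{s}{4} + \frac{5}{4} \right)} + \frac{\cos{\left(2 s^{2} + \frac{s}{4} + \frac{5}{4} \right)}}{4}, which equals f(s).
F(0) = \sin{\left(\frac{5}{4} \right)}; F(-1) = \sin{\left(3 \right)}.
Integral = F(0) - F(-1) = - \sin{\left(3 \right)} + \sin{\left(\frac{5}{4} \right)}.

Antiderivative: F(s) = \sin{\left(2 s^{2} + \frac{s}{4} + \frac{5}{4} \right)}; value = - \sin{\left(3 \right)} + \sin{\left(\frac{5}{4} \right)}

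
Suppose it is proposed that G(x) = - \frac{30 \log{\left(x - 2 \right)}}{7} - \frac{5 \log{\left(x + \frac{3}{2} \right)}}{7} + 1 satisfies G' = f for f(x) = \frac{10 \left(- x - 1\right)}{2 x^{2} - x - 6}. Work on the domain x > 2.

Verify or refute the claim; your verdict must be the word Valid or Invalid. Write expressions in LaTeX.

Valid. The derivative of G reproduces f.

d/dx[G] = \frac{- 10 x - 10}{2 x^{2} - x - 6}
This equals f(x) exactly, so the claim holds.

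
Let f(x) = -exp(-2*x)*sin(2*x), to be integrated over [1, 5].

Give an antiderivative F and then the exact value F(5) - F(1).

Antiderivative: F(x) = (sin(2*x) + cos(2*x))*exp(-2*x)/4; value = -exp(-2)*sin(2)/4 + exp(-10)*cos(10)/4 + exp(-10)*sin(10)/4 - exp(-2)*cos(2)/4

Recover f(x) by differentiating a candidate F(x); any mismatch rules it out.
F(x) = (sin(2*x) + cos(2*x))*exp(-2*x)/4 is an antiderivative of f.
Check: d/dx[(sin(2*x) + cos(2*x))*exp(-2*x)/4] = -exp(-2*x)*sin(2*x) = f(x).
F(5) = exp(-10)*cos(10)/4 + exp(-10)*sin(10)/4; F(1) = exp(-2)*cos(2)/4 + exp(-2)*sin(2)/4.
Integral = F(5) - F(1) = -exp(-2)*sin(2)/4 + exp(-10)*cos(10)/4 + exp(-10)*sin(10)/4 - exp(-2)*cos(2)/4.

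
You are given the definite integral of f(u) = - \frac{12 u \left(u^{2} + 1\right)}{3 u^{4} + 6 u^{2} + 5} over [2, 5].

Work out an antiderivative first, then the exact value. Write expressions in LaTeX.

The substitution w = u^{4} + 2 u^{2} + \frac{5}{3} works: f is exactly (dF/dw)*(dw/du) for that inner function.
F(u) = - \log{\left(u^{4} + 2 u^{2} + \frac{5}{3} \right)} is an antiderivative of f.
Check: d/du[- \log{\left(u^{4} + 2 u^{2} + \frac{5}{3} \right)}] = \frac{- 12 u^{3} - 12 u}{3 u^{4} + 6 u^{2} + 5}, which equals f(u).
F(5) = - \log{\left(\frac{2030}{3} \right)}; F(2) = - \log{\left(\frac{77}{3} \right)}.
Integral = F(5) - F(2) = - \log{\left(\frac{2030}{3} \right)} + \log{\left(\frac{77}{3} \right)}.

Antiderivative: F(u) = - \log{\left(u^{4} + 2 u^{2} + \frac{5}{3} \right)}; value = - \log{\left(\frac{2030}{3} \right)} + \log{\left(\frac{77}{3} \right)}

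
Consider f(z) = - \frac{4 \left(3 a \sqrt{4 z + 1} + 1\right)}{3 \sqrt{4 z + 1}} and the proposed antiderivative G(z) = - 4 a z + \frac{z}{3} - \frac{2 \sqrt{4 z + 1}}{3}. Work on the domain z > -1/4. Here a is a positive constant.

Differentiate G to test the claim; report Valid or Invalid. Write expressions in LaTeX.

Invalid: d/dz[G] - f = \frac{1}{3}, which is not 0.

d/dz[G] = \frac{- 12 a \sqrt{4 z + 1} + \sqrt{4 z + 1} - 4}{3 \sqrt{4 z + 1}}
d/dz[G] - f(z) = \frac{1}{3} != 0.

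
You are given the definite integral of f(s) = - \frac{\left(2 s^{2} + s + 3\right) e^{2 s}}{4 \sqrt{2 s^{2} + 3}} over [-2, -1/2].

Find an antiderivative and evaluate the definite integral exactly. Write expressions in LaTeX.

Antiderivative: F(s) = - \frac{\sqrt{2 s^{2} + 3} e^{2 s}}{8}; value = - \frac{\sqrt{14}}{16 e} + \frac{\sqrt{11}}{8 e^{4}}

Recognize the product-rule pattern: f = u'v + uv' with u = - \frac{\sqrt{2 s^{2} + 3}}{8}, v = e^{2 s}, so integration by parts undoes it.
F(s) = - \frac{\sqrt{2 s^{2} + 3} e^{2 s}}{8} is an antiderivative of f.
Check: d/ds[- \frac{\sqrt{2 s^{2} + 3} e^{2 s}}{8}] = \frac{- 2 s^{2} e^{2 s} - s e^{2 s} - 3 e^{2 s}}{4 \sqrt{2 s^{2} + 3}}, which equals f(s).
F(-1/2) = - \frac{\sqrt{14}}{16 e}; F(-2) = - \frac{\sqrt{11}}{8 e^{4}}.
Integral = F(-1/2) - F(-2) = - \frac{\sqrt{14}}{16 e} + \frac{\sqrt{11}}{8 e^{4}}.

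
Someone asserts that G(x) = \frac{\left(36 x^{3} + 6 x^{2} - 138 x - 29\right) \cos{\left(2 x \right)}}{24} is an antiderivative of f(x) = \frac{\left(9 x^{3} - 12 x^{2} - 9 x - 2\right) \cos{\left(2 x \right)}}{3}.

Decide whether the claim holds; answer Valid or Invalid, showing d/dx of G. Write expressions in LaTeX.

Invalid: d/dx[G] - f = - 3 x^{3} \sin{\left(2 x \right)} - 3 x^{3} \cos{\left(2 x \right)} - \frac{x^{2} \sin{\left(2 x \right)}}{2} + \frac{17 x^{2} \cos{\left(2 x \right)}}{2} + \frac{23 x \sin{\left(2 x \right)}}{2} + \frac{7 x \cos{\left(2 x \right)}}{2} + \frac{29 \sin{\left(2 x \right)}}{12} - \frac{61 \cos{\left(2 x \right)}}{12}, which is not 0.

d/dx[G] = - 3 x^{3} \sin{\left(2 x \right)} - \frac{x^{2} \sin{\left(2 x \right)}}{2} + \frac{9 x^{2} \cos{\left(2 x \right)}}{2} + \frac{23 x \sin{\left(2 x \right)}}{2} + \frac{x \cos{\left(2 x \right)}}{2} + \frac{29 \sin{\left(2 x \right)}}{12} - \frac{23 \cos{\left(2 x \right)}}{4}
d/dx[G] - f(x) = - 3 x^{3} \sin{\left(2 x \right)} - 3 x^{3} \cos{\left(2 x \right)} - \frac{x^{2} \sin{\left(2 x \right)}}{2} + \frac{17 x^{2} \cos{\left(2 x \right)}}{2} + \frac{23 x \sin{\left(2 x \right)}}{2} + \frac{7 x \cos{\left(2 x \right)}}{2} + \frac{29 \sin{\left(2 x \right)}}{12} - \frac{61 \cos{\left(2 x \right)}}{12} != 0.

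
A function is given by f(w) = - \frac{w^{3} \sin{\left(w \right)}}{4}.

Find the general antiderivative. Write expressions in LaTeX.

For F(w) to be correct the identity F'(w) - f(w) = 0 must hold.
Check: d/dw[\frac{w^{3} \cos{\left(w \right)}}{4} - \frac{3 w^{2} \sin{\left(w \right)}}{4} - \frac{3 w \cos{\left(w \right)}}{2} + \frac{3 \sin{\left(w \right)}}{2}] = - \frac{w^{3} \sin{\left(w \right)}}{4} = f(w).

F(w) = \frac{w^{3} \cos{\left(w \right)}}{4} - \frac{3 w^{2} \sin{\left(w \right)}}{4} - \frac{3 w \cos{\left(w \right)}}{2} + \frac{3 \sin{\left(w \right)}}{2} + C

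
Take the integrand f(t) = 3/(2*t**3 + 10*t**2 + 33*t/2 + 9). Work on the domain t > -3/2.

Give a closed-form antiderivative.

An antiderivative is F(t) = 6*(-2*t*log(t + 3/2) + 2*t*log(t + 2) - 3*log(t + 3/2) + 3*log(t + 2) - 1)/(2*t + 3).

Factor the denominator ((t + 2)*(2*t + 3)**2) and decompose: f = -12/(2*t + 3) + 12/(2*t + 3)**2 + 6/(t + 2); each piece integrates to a log, atan, or power term.
Check: d/dt[6*(-2*t*log(t + 3/2) + 2*t*log(t + 2) - 3*log(t + 3/2) + 3*log(t + 2) - 1)/(2*t + 3)] = 6/(4*t**3 + 20*t**2 + 33*t + 18), which equals f(t).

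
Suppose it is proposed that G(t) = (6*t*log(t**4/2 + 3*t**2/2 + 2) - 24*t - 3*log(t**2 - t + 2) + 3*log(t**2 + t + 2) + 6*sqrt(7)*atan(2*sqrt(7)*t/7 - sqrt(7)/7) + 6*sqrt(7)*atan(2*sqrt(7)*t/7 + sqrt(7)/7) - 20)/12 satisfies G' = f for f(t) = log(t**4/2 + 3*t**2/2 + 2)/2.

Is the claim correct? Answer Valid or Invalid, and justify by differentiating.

d/dt[G] = log(t**4/2 + 3*t**2/2 + 2)/2
This equals f(t) exactly, so the claim holds.

Valid - the claim checks out under differentiation.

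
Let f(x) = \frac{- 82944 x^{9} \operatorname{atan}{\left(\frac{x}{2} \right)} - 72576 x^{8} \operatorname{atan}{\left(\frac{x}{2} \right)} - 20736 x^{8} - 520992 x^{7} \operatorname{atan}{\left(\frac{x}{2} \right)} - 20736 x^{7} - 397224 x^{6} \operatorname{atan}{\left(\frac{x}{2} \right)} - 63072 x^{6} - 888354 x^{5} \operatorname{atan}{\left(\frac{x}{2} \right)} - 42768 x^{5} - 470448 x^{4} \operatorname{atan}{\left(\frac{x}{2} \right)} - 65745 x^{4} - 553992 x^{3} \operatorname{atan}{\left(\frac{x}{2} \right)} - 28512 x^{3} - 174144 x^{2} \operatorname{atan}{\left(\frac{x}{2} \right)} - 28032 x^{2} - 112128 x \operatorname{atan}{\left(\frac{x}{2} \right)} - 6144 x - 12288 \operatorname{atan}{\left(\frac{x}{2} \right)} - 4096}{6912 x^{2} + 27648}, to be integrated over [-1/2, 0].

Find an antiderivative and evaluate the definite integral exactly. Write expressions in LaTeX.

Recognize the product-rule pattern: f = u'v + uv' with u = - \frac{3 \left(x^{2} + \frac{x}{4} + \frac{2}{3}\right)^{4}}{2}, v = \operatorname{atan}{\left(\frac{x}{2} \right)}, so integration by parts undoes it.
F(x) = - \frac{\left(12 x^{2} + 3 x + 8\right)^{4} \operatorname{atan}{\left(\frac{x}{2} \right)}}{13824} is an antiderivative of f.
Check: d/dx[- \frac{\left(12 x^{2} + 3 x + 8\right)^{4} \operatorname{atan}{\left(\frac{x}{2} \right)}}{13824}] = \frac{- 82944 x^{9} \operatorname{atan}{\left(\frac{x}{2} \right)} - 72576 x^{8} \operatorname{atan}{\left(\frac{x}{2} \right)} - 20736 x^{8} - 520992 x^{7} \operatorname{atan}{\left(\frac{x}{2} \right)} - 20736 x^{7} - 397224 x^{6} \operatorname{atan}{\left(\frac{x}{2} \right)} - 63072 x^{6} - 888354 x^{5} \operatorname{atan}{\left(\frac{x}{2} \right)} - 42768 x^{5} - 470448 x^{4} \operatorname{atan}{\left(\frac{x}{2} \right)} - 65745 x^{4} - 553992 x^{3} \operatorname{atan}{\left(\frac{x}{2} \right)} - 28512 x^{3} - 174144 x^{2} \operatorname{atan}{\left(\frac{x}{2} \right)} - 28032 x^{2} - 112128 x \operatorname{atan}{\left(\frac{x}{2} \right)} - 6144 x - 12288 \operatorname{atan}{\left(\frac{x}{2} \right)} - 4096}{6912 x^{2} + 27648} = f(x).
F(0) = 0; F(-1/2) = \frac{130321 \operatorname{atan}{\left(\frac{1}{4} \right)}}{221184}.
Integral = F(0) - F(-1/2) = - \frac{130321 \operatorname{atan}{\left(\frac{1}{4} \right)}}{221184}.

Antiderivative: F(x) = - \frac{\left(12 x^{2} + 3 x + 8\right)^{4} \operatorname{atan}{\left(\frac{x}{2} \right)}}{13824}; value = - \frac{130321 \operatorname{atan}{\left(\frac{1}{4} \right)}}{221184}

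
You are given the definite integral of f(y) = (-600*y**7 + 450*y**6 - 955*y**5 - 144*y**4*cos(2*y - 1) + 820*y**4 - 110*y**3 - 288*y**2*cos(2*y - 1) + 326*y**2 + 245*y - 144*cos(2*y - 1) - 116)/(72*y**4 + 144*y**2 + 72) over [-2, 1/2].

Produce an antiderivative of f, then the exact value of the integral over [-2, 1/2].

Antiderivative: F(y) = (-216*y - (y**2 + 1)*(-30*y**2 + 15*y + 16)**2 - 432*(y**2 + 1)*sin(2*y - 1))/(432*(y**2 + 1)); value = 7303/180 - sin(5)

Check any antiderivative F(y) by computing F'(y) and comparing it with f(y).
F(y) = (-216*y - (y**2 + 1)*(-30*y**2 + 15*y + 16)**2 - 432*(y**2 + 1)*sin(2*y - 1))/(432*(y**2 + 1)) is an antiderivative of f.
Check: d/dy[(-216*y - (y**2 + 1)*(-30*y**2 + 15*y + 16)**2 - 432*(y**2 + 1)*sin(2*y - 1))/(432*(y**2 + 1))] = (-600*y**7 + 450*y**6 - 955*y**5 - 144*y**4*cos(2*y - 1) + 820*y**4 - 110*y**3 - 288*y**2*cos(2*y - 1) + 326*y**2 + 245*y - 144*cos(2*y - 1) - 116)/(72*y**4 + 144*y**2 + 72) = f(y).
F(1/2) = -107/135; F(-2) = -22337/540 + sin(5).
Integral = F(1/2) - F(-2) = 7303/180 - sin(5).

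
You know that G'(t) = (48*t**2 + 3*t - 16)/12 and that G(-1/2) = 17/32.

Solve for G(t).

G(t) = 4*t**3/3 + t**2/8 - 4*t/3

Check a candidate G(t) by differentiating: d/dt[G] must match the given G'(t).
A general antiderivative is 4*t**3/3 + t**2/8 - 4*t/3 + C.
The condition gives C = 17/32 - (17/32) = 0.
So G(t) = 4*t**3/3 + t**2/8 - 4*t/3.
Check: d/dt[4*t**3/3 + t**2/8 - 4*t/3] = 4*t**2 + t/4 - 4/3, which equals G'(t).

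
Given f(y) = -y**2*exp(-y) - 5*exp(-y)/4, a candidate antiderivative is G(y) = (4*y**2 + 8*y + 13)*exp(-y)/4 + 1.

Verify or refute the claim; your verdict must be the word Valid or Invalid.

d/dy[G] = (-4*y**2 - 5)*exp(-y)/4
This equals f(y) exactly, so the claim holds.

Valid - differentiating G returns exactly f.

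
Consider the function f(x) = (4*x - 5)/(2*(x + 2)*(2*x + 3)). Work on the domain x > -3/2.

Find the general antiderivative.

The denominator factors as 2*(x + 2)*(2*x + 3); partial fractions split f into directly integrable pieces: -11/(2*x + 3) + 13/(2*(x + 2)).
Check: d/dx[-11*log(x + 3/2)/2 + 13*log(x + 2)/2] = (4*x - 5)/(4*x**2 + 14*x + 12), which equals f(x).

F(x) = -11*log(x + 3/2)/2 + 13*log(x + 2)/2 + C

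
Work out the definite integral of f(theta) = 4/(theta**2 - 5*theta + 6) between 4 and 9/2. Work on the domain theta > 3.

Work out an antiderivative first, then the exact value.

Factor the denominator ((theta - 3)*(theta - 2)) and decompose: f = -4/(theta - 2) + 4/(theta - 3); each piece integrates to a log, atan, or power term.
F(theta) = 4*log(theta - 3) - 4*log(theta - 2) is an antiderivative of f.
Check: d/dtheta[4*log(theta - 3) - 4*log(theta - 2)] = 4/(theta**2 - 5*theta + 6) = f(theta).
F(9/2) = -4*log(5/2) + 4*log(3/2); F(4) = -4*log(2).
Integral = F(9/2) - F(4) = -4*log(5/2) + 4*log(3/2) + 4*log(2).

Antiderivative: F(theta) = 4*log(theta - 3) - 4*log(theta - 2); value = -4*log(5/2) + 4*log(3/2) + 4*log(2)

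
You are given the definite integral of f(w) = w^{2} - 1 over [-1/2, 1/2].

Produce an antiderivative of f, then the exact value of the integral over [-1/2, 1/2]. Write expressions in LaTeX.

Antiderivative: F(w) = \frac{w \left(w^{2} - 3\right)}{3}; value = - \frac{11}{12}

A first test for any F(w): its w-derivative must equal f(w) identically.
F(w) = \frac{w \left(w^{2} - 3\right)}{3} is an antiderivative of f.
Check: d/dw[\frac{w \left(w^{2} - 3\right)}{3}] = w^{2} - 1 = f(w).
F(1/2) = - \frac{11}{24}; F(-1/2) = \frac{11}{24}.
Integral = F(1/2) - F(-1/2) = - \frac{11}{12}.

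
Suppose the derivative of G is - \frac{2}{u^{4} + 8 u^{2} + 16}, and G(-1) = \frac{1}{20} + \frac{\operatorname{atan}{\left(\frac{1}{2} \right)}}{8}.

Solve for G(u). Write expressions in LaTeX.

Whatever form G(u) takes, its d/du must return the stated G'(u).
A general antiderivative is - \frac{2 u}{8 u^{2} + 32} - \frac{\operatorname{atan}{\left(\frac{u}{2} \right)}}{8} + C.
The condition gives C = \frac{1}{20} + \frac{\operatorname{atan}{\left(\frac{1}{2} \right)}}{8} - (\frac{1}{20} + \frac{\operatorname{atan}{\left(\frac{1}{2} \right)}}{8}) = 0.
So G(u) = - \frac{2 u}{8 u^{2} + 32} - \frac{\operatorname{atan}{\left(\frac{u}{2} \right)}}{8}.
Check: d/du[- \frac{2 u}{8 u^{2} + 32} - \frac{\operatorname{atan}{\left(\frac{u}{2} \right)}}{8}] = - \frac{2}{u^{4} + 8 u^{2} + 16} = G'(u).

G(u) = - \frac{2 u}{8 u^{2} + 32} - \frac{\operatorname{atan}{\left(\frac{u}{2} \right)}}{8}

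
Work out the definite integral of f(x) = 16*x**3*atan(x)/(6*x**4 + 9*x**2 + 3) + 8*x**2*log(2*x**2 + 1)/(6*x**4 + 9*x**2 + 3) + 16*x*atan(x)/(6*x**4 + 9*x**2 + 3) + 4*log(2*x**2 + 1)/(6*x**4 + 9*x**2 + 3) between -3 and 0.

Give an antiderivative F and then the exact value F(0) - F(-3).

Recognize the product-rule pattern: f = u'v + uv' with u = 4*atan(x)/3, v = log(2*x**2 + 1), so integration by parts undoes it.
F(x) = 4*log(2*x**2 + 1)*atan(x)/3 is an antiderivative of f.
Check: d/dx[4*log(2*x**2 + 1)*atan(x)/3] = (16*x**3*atan(x) + 8*x**2*log(2*x**2 + 1) + 16*x*atan(x) + 4*log(2*x**2 + 1))/(6*x**4 + 9*x**2 + 3), which equals f(x).
F(0) = 0; F(-3) = -4*log(19)*atan(3)/3.
Integral = F(0) - F(-3) = 4*log(19)*atan(3)/3.

Antiderivative: F(x) = 4*log(2*x**2 + 1)*atan(x)/3; value = 4*log(19)*atan(3)/3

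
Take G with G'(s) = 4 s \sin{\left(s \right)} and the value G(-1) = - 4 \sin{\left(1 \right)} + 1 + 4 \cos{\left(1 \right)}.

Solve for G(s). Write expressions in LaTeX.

A first test for any G(s): its s-derivative must equal the given G'(s).
A general antiderivative is - 4 s \cos{\left(s \right)} + 4 \sin{\left(s \right)} + C.
The condition gives C = - 4 \sin{\left(1 \right)} + 1 + 4 \cos{\left(1 \right)} - (- 4 \sin{\left(1 \right)} + 4 \cos{\left(1 \right)}) = 1.
So G(s) = - 4 s \cos{\left(s \right)} + 4 \sin{\left(s \right)} + 1.
Check: d/ds[- 4 s \cos{\left(s \right)} + 4 \sin{\left(s \right)} + 1] = 4 s \sin{\left(s \right)} = G'(s).

G(s) = - 4 s \cos{\left(s \right)} + 4 \sin{\left(s \right)} + 1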